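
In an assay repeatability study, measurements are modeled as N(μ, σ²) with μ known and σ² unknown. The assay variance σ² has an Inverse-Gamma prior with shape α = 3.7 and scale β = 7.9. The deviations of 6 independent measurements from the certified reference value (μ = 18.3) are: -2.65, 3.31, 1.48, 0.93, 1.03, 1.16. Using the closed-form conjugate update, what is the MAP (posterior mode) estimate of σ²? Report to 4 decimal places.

With known mean μ and an Inverse-Gamma(α, β) prior on σ², the Normal likelihood is conjugate: posterior is Inv-Gamma(α + n/2, β + Σ(xᵢ−μ)²/2).
Σ(xᵢ−μ)² = (-2.65)² + (3.31)² + (1.48)² + (0.93)² + (1.03)² + (1.16)² = 23.4404.
Posterior: Inv-Gamma(3.7 + 6/2, 7.9 + 23.4404/2) = Inv-Gamma(6.70, 19.62020).
Mode = β/(α+1) = 19.62020/7.70 = 2.5481.

2.5481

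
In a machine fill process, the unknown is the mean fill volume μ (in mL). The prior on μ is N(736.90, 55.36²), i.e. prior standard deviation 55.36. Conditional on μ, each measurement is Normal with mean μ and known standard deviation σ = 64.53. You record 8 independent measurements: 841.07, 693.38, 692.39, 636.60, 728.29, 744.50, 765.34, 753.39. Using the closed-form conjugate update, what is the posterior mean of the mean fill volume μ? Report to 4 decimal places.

732.6003

For Normal data with known variance σ², a Normal(μ₀, σ₀²) prior on μ is conjugate. Posterior precision = 1/σ₀² + n/σ²; posterior mean is the precision-weighted average of μ₀ and x̄.
Σxᵢ = 841.07 + 693.38 + 692.39 + 636.60 + 728.29 + 744.50 + 765.34 + 753.39 = 5854.96, so n·x̄ = 5854.96.
σ₀² = 55.36² = 3064.7296, σ² = 64.53² = 4164.1209; σ² + n·σ₀² = 4164.1209 + 8·3064.7296 = 28681.9577.
Posterior mean = (μ₀/σ₀² + n·x̄/σ²)/(1/σ₀² + n/σ²) = (σ²·μ₀ + σ₀²·n·x̄)/(σ² + n·σ₀²) = (4164.1209·736.90 + 3064.7296·5854.96)/28681.9577 = 21012409.910026/28681.9577 = 732.6003.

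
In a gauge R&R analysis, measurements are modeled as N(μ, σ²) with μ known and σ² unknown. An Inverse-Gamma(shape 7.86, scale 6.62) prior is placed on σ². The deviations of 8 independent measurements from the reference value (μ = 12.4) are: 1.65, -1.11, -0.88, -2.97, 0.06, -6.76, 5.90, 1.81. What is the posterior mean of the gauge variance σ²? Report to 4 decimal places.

With known mean μ and an Inverse-Gamma(α, β) prior on σ², the Normal likelihood is conjugate: posterior is Inv-Gamma(α + n/2, β + Σ(xᵢ−μ)²/2).
Σ(xᵢ−μ)² = (1.65)² + (-1.11)² + (-0.88)² + (-2.97)² + (0.06)² + (-6.76)² + (5.90)² + (1.81)² = 97.3372.
Posterior: Inv-Gamma(7.86 + 8/2, 6.62 + 97.3372/2) = Inv-Gamma(11.86, 55.28860).
E[σ²|data] = β/(α−1) = 55.28860/10.86 = 5.0910.

5.0910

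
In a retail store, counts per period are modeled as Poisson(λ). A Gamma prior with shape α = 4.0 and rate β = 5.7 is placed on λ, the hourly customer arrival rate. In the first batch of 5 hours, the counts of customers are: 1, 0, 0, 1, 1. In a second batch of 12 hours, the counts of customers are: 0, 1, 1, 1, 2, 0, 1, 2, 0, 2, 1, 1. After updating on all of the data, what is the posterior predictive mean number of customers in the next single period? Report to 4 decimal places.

0.8370

With a Gamma(shape α, rate β) prior, the Poisson likelihood is conjugate: the posterior is Gamma(α + ΣXᵢ, β + n).
Batch 1: sum of counts S = 3 over n = 5 hours.
After batch 1: Gamma(α+S, β+n) = Gamma(4.0+3, 5.7+5) = Gamma(7.0, 10.7).
Batch 2: sum of counts S = 12 over n = 12 hours.
After batch 2: Gamma(α+S, β+n) = Gamma(7.0+12, 10.7+12) = Gamma(19.0, 22.7).
The predictive distribution for one future period is NegBinom with mean α/β = 0.8370.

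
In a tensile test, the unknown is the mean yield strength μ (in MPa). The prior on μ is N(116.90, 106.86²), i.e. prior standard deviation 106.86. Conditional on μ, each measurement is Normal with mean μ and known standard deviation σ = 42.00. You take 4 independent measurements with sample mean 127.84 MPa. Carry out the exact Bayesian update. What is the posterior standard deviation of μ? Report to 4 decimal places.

20.6059

For Normal data with known variance σ², a Normal(μ₀, σ₀²) prior on μ is conjugate. Posterior precision = 1/σ₀² + n/σ²; posterior mean is the precision-weighted average of μ₀ and x̄.
σ₀² = 106.86² = 11419.0596, σ² = 42.00² = 1764; σ² + n·σ₀² = 1764 + 4·11419.0596 = 47440.2384.
Posterior precision = 1/σ₀² + n/σ² = 1/11419.0596 + 4/1764 = (σ² + n·σ₀²)/(σ₀²σ²) = 47440.2384/(11419.0596·1764); posterior variance σₙ² = σ₀²σ²/(σ² + n·σ₀²) = 11419.0596·1764/47440.2384 = 424.602022.
Posterior SD = √σₙ² = √(11419.0596·1764/47440.2384) = 20.6059.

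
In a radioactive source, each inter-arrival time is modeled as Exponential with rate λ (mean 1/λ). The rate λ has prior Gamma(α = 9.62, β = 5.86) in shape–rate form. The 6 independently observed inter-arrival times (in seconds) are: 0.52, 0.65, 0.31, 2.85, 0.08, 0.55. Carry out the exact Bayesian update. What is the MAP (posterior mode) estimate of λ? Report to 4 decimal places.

1.3512

With a Gamma(shape α, rate β) prior on the exponential rate λ, the posterior after n observations with total T = Σxᵢ is Gamma(α+n, β+T).
Sum of observations T = 4.96 seconds; n = 6.
Posterior: Gamma(9.62+6, 5.86+4.96) = Gamma(15.62, 10.82).
Mode = (α−1)/β = 1.3512.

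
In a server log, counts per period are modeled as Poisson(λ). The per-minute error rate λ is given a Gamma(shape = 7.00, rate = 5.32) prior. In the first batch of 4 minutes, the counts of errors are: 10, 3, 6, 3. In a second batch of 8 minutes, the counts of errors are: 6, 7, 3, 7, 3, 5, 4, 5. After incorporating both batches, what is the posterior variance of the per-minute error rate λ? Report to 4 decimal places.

With a Gamma(shape α, rate β) prior, the Poisson likelihood is conjugate: the posterior is Gamma(α + ΣXᵢ, β + n).
Batch 1: sum of counts S = 22 over n = 4 minutes.
After batch 1: Gamma(α+S, β+n) = Gamma(7.00+22, 5.32+4) = Gamma(29.00, 9.32).
Batch 2: sum of counts S = 40 over n = 8 minutes.
After batch 2: Gamma(α+S, β+n) = Gamma(29.00+40, 9.32+8) = Gamma(69.00, 17.32).
Var = α/β² = 69.00/17.32² = 0.2300.

0.2300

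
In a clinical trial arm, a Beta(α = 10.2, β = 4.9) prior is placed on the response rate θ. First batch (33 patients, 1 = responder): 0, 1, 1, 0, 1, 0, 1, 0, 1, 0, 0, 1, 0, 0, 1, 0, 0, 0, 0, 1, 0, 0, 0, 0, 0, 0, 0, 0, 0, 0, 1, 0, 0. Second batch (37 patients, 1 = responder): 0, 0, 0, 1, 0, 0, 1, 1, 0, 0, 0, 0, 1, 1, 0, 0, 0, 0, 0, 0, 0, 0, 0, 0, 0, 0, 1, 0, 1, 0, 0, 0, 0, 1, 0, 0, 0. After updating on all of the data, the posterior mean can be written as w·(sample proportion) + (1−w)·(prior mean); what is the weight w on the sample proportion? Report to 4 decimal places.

The Beta prior is conjugate to a Binomial/Bernoulli likelihood; the update adds successes to α and failures to β.
Total number of patients: n = 33 + 37 = 70.
Posterior mean = (α₀+k)/(α₀+β₀+n) = [n/(α₀+β₀+n)]·(k/n) + [(α₀+β₀)/(α₀+β₀+n)]·α₀/(α₀+β₀), so only n and the prior enter the weight.
The weight on the data is w = n/(α₀+β₀+n) = 70/(10.2+4.9+70) = 70/85.1 = 0.8226.

0.8226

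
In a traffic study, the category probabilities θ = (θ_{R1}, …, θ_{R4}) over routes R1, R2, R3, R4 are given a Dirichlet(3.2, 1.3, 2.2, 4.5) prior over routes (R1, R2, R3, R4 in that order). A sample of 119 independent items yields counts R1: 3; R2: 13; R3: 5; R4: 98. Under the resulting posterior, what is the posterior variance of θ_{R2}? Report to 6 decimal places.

0.000745

The Dirichlet prior is conjugate to the Multinomial likelihood: each posterior αⱼ = prior αⱼ + observed count nⱼ.
Posterior concentration: (6.2, 14.3, 7.2, 102.5), total = 130.2.
Var[θ_j] = α_j(Σα−α_j)/((Σα)²(Σα+1)) = 14.3·115.9/(130.2²·131.2) = 0.000745.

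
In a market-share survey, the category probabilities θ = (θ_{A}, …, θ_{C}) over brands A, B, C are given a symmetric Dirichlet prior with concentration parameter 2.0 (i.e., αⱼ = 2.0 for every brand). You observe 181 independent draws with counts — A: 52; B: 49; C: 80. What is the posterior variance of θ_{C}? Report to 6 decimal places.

The Dirichlet prior is conjugate to the Multinomial likelihood: each posterior αⱼ = prior αⱼ + observed count nⱼ.
Posterior concentration: (54.0, 51.0, 82.0), total = 187.0.
Var[θ_j] = α_j(Σα−α_j)/((Σα)²(Σα+1)) = 82.0·105.0/(187.0²·188.0) = 0.001310.

0.001310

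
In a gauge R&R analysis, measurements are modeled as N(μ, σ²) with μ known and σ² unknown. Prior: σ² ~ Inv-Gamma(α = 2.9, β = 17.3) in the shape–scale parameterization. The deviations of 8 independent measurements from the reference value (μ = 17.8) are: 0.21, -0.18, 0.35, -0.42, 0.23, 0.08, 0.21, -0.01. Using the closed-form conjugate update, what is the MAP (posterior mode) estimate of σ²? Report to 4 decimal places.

2.2202

With known mean μ and an Inverse-Gamma(α, β) prior on σ², the Normal likelihood is conjugate: posterior is Inv-Gamma(α + n/2, β + Σ(xᵢ−μ)²/2).
Σ(xᵢ−μ)² = (0.21)² + (-0.18)² + (0.35)² + (-0.42)² + (0.23)² + (0.08)² + (0.21)² + (-0.01)² = 0.4789.
Posterior: Inv-Gamma(2.9 + 8/2, 17.3 + 0.4789/2) = Inv-Gamma(6.90, 17.53945).
Mode = β/(α+1) = 17.53945/7.90 = 2.2202.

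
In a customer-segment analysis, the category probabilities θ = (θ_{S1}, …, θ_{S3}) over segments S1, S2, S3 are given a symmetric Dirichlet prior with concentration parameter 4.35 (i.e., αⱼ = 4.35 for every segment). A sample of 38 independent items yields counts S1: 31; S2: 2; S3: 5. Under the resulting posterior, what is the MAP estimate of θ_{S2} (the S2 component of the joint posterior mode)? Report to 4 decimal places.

The Dirichlet prior is conjugate to the Multinomial likelihood: each posterior αⱼ = prior αⱼ + observed count nⱼ.
Posterior concentration: (35.35, 6.35, 9.35), total = 51.05.
Joint mode component: (α_{S2}−1)/(Σα−K) = 5.35/48.05 = 0.1113.

0.1113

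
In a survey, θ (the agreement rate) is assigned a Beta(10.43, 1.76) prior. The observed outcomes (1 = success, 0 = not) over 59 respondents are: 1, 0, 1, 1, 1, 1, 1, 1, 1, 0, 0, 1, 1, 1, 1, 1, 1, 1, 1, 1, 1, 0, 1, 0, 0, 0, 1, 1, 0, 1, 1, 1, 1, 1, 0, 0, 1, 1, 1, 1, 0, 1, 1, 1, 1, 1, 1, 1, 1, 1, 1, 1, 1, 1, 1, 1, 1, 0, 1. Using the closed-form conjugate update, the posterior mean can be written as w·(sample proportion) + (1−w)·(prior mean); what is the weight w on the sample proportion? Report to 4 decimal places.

The Beta prior is conjugate to a Binomial/Bernoulli likelihood; the update adds successes to α and failures to β.
Posterior mean = (α₀+k)/(α₀+β₀+n) = [n/(α₀+β₀+n)]·(k/n) + [(α₀+β₀)/(α₀+β₀+n)]·α₀/(α₀+β₀), so only n and the prior enter the weight.
The weight on the data is w = n/(α₀+β₀+n) = 59/(10.43+1.76+59) = 59/71.19 = 0.8288.

0.8288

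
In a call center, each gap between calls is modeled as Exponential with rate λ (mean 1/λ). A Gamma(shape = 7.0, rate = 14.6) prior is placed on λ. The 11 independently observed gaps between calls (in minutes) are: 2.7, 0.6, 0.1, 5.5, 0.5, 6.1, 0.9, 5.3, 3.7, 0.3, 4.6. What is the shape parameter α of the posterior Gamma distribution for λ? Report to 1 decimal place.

With a Gamma(shape α, rate β) prior on the exponential rate λ, the posterior after n observations with total T = Σxᵢ is Gamma(α+n, β+T).
Sum of observations T = 30.3 minutes; n = 11.
Posterior: Gamma(7.0+11, 14.6+30.3) = Gamma(18.0, 44.9).
Posterior α = 18.0.

18.0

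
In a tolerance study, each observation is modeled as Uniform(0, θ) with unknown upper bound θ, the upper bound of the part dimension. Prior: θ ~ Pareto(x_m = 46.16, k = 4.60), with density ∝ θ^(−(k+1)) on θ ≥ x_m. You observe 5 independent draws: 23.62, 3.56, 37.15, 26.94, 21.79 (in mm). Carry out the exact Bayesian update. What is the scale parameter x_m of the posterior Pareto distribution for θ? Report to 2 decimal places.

46.16

A Pareto(scale x_m, shape k) prior on the upper bound θ of Uniform(0, θ) is conjugate: posterior is Pareto(max(x_m, max xᵢ), k + n).
Sample maximum = 37.15; prior scale x_m = 46.16 → posterior scale = max = 46.16.
Posterior shape = 4.60 + 5 = 9.60.
Posterior scale x_m = 46.16.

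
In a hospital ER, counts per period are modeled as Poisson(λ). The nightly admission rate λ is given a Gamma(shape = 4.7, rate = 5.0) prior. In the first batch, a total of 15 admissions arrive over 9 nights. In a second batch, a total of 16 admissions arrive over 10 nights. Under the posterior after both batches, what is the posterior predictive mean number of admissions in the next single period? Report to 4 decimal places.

With a Gamma(shape α, rate β) prior, the Poisson likelihood is conjugate: the posterior is Gamma(α + ΣXᵢ, β + n).
After batch 1: Gamma(α+S, β+n) = Gamma(4.7+15, 5.0+9) = Gamma(19.7, 14.0).
After batch 2: Gamma(α+S, β+n) = Gamma(19.7+16, 14.0+10) = Gamma(35.7, 24.0).
The predictive distribution for one future period is NegBinom with mean α/β = 1.4875.

1.4875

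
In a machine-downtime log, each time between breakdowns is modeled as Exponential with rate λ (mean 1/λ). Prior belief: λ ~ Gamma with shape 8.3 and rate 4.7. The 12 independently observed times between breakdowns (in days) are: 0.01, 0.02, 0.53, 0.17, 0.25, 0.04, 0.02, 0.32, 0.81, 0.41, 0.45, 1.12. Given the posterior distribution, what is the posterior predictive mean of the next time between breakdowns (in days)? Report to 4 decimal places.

0.4585

With a Gamma(shape α, rate β) prior on the exponential rate λ, the posterior after n observations with total T = Σxᵢ is Gamma(α+n, β+T).
Sum of observations T = 4.15 days; n = 12.
Posterior: Gamma(8.3+12, 4.7+4.15) = Gamma(20.3, 8.85).
The predictive distribution for the next observation is Lomax; its mean is β/(α−1) = 8.85/19.3 = 0.4585.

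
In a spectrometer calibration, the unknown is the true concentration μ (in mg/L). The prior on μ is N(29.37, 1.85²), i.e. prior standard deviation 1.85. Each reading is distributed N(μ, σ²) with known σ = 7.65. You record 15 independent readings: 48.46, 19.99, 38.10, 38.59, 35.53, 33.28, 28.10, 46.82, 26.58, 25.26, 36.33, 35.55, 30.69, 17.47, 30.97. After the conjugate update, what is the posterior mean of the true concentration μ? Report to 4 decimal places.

30.9641

For Normal data with known variance σ², a Normal(μ₀, σ₀²) prior on μ is conjugate. Posterior precision = 1/σ₀² + n/σ²; posterior mean is the precision-weighted average of μ₀ and x̄.
Σxᵢ = 48.46 + 19.99 + 38.10 + 38.59 + 35.53 + 33.28 + 28.10 + 46.82 + 26.58 + 25.26 + 36.33 + 35.55 + 30.69 + 17.47 + 30.97 = 491.72, so n·x̄ = 491.72.
σ₀² = 1.85² = 3.4225, σ² = 7.65² = 58.5225; σ² + n·σ₀² = 58.5225 + 15·3.4225 = 109.86.
Posterior mean = (μ₀/σ₀² + n·x̄/σ²)/(1/σ₀² + n/σ²) = (σ²·μ₀ + σ₀²·n·x̄)/(σ² + n·σ₀²) = (58.5225·29.37 + 3.4225·491.72)/109.86 = 3401.717525/109.86 = 30.9641.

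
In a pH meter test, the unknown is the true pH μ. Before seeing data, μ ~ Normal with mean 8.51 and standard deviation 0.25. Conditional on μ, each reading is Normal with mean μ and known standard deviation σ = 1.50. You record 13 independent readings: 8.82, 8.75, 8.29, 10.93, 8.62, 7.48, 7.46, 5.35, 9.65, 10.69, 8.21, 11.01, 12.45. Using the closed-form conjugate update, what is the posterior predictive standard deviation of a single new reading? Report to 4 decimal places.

For Normal data with known variance σ², a Normal(μ₀, σ₀²) prior on μ is conjugate. Posterior precision = 1/σ₀² + n/σ²; posterior mean is the precision-weighted average of μ₀ and x̄.
σ₀² = 0.25² = 0.0625, σ² = 1.50² = 2.25; σ² + n·σ₀² = 2.25 + 13·0.0625 = 3.0625.
Posterior precision = 1/σ₀² + n/σ² = 1/0.0625 + 13/2.25 = (σ² + n·σ₀²)/(σ₀²σ²) = 3.0625/(0.0625·2.25); posterior variance σₙ² = σ₀²σ²/(σ² + n·σ₀²) = 0.0625·2.25/3.0625 = 0.045918.
Predictive variance for one new observation = σₙ² + σ² = 0.0625·2.25/3.0625 + 2.25 = σ²·(σ₀² + 3.0625)/3.0625 = 2.25·3.125/3.0625 = 2.295918; SD = √(2.25·3.125/3.0625) = 1.5152.

1.5152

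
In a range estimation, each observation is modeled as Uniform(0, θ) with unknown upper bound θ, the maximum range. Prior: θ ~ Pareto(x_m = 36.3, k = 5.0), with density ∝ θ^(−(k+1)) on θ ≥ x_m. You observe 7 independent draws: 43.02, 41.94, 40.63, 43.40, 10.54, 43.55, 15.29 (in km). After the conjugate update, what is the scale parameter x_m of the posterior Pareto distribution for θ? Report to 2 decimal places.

A Pareto(scale x_m, shape k) prior on the upper bound θ of Uniform(0, θ) is conjugate: posterior is Pareto(max(x_m, max xᵢ), k + n).
Sample maximum = 43.55; prior scale x_m = 36.3 → posterior scale = max = 43.55.
Posterior shape = 5.0 + 7 = 12.0.
Posterior scale x_m = 43.55.

43.55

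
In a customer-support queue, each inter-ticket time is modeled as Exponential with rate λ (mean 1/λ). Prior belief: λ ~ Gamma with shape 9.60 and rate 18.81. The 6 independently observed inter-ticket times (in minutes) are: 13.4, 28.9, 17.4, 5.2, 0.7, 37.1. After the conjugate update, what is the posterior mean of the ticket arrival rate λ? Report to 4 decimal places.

0.1284

With a Gamma(shape α, rate β) prior on the exponential rate λ, the posterior after n observations with total T = Σxᵢ is Gamma(α+n, β+T).
Sum of observations T = 102.7 minutes; n = 6.
Posterior: Gamma(9.60+6, 18.81+102.7) = Gamma(15.60, 121.51).
Posterior mean of λ = α/β = 15.60/121.51 = 0.1284.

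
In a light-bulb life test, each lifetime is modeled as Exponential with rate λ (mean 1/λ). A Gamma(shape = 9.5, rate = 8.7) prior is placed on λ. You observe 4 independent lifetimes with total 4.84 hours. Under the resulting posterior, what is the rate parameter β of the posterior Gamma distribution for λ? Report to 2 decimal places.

With a Gamma(shape α, rate β) prior on the exponential rate λ, the posterior after n observations with total T = Σxᵢ is Gamma(α+n, β+T).
Posterior: Gamma(9.5+4, 8.7+4.84) = Gamma(13.5, 13.54).
Posterior β = 13.54.

13.54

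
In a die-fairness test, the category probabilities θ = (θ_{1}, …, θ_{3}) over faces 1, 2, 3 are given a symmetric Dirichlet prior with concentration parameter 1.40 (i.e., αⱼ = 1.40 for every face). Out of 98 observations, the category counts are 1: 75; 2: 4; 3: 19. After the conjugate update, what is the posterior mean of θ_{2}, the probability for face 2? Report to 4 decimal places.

The Dirichlet prior is conjugate to the Multinomial likelihood: each posterior αⱼ = prior αⱼ + observed count nⱼ.
Posterior concentration: (76.40, 5.40, 20.40), total = 102.20.
E[θ_{2}|data] = α_{2}/Σα = 5.40/102.20 = 0.0528.

0.0528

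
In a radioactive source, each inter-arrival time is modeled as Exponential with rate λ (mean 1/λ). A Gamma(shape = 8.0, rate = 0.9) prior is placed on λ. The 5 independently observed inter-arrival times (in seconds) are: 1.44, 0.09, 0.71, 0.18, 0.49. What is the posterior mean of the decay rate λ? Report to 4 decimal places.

With a Gamma(shape α, rate β) prior on the exponential rate λ, the posterior after n observations with total T = Σxᵢ is Gamma(α+n, β+T).
Sum of observations T = 2.91 seconds; n = 5.
Posterior: Gamma(8.0+5, 0.9+2.91) = Gamma(13.0, 3.81).
Posterior mean of λ = α/β = 13.0/3.81 = 3.4121.

3.4121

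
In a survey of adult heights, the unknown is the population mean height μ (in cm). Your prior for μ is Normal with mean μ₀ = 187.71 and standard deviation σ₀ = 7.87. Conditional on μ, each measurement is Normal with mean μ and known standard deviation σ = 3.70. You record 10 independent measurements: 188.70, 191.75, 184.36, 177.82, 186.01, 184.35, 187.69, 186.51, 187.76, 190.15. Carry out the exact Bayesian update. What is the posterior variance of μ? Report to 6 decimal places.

1.339395

For Normal data with known variance σ², a Normal(μ₀, σ₀²) prior on μ is conjugate. Posterior precision = 1/σ₀² + n/σ²; posterior mean is the precision-weighted average of μ₀ and x̄.
σ₀² = 7.87² = 61.9369, σ² = 3.70² = 13.69; σ² + n·σ₀² = 13.69 + 10·61.9369 = 633.059.
Posterior precision = 1/σ₀² + n/σ² = 1/61.9369 + 10/13.69 = (σ² + n·σ₀²)/(σ₀²σ²) = 633.059/(61.9369·13.69); posterior variance σₙ² = σ₀²σ²/(σ² + n·σ₀²) = 61.9369·13.69/633.059 = 1.339395.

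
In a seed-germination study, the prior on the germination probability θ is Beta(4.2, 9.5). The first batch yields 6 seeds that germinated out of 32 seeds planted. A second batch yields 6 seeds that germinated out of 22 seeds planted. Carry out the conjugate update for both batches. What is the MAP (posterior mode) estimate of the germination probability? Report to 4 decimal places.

0.2314

The Beta prior is conjugate to a Binomial/Bernoulli likelihood; the update adds successes to α and failures to β.
After batch 1: Beta(4.2+6, 9.5+26) = Beta(10.2, 35.5).
After batch 2: Beta(10.2+6, 35.5+16) = Beta(16.2, 51.5).
Mode of Beta(a,b) for a,b>1 is (a−1)/(a+b−2) = 15.2/65.7 = 0.2314.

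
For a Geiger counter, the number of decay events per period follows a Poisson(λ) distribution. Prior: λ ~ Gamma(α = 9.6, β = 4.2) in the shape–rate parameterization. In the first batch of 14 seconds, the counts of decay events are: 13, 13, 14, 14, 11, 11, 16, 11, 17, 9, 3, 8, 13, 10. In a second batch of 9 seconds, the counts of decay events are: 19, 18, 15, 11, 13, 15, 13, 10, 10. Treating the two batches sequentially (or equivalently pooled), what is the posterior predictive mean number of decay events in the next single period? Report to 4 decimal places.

10.9044

With a Gamma(shape α, rate β) prior, the Poisson likelihood is conjugate: the posterior is Gamma(α + ΣXᵢ, β + n).
Batch 1: sum of counts S = 163 over n = 14 seconds.
After batch 1: Gamma(α+S, β+n) = Gamma(9.6+163, 4.2+14) = Gamma(172.6, 18.2).
Batch 2: sum of counts S = 124 over n = 9 seconds.
After batch 2: Gamma(α+S, β+n) = Gamma(172.6+124, 18.2+9) = Gamma(296.6, 27.2).
The predictive distribution for one future period is NegBinom with mean α/β = 10.9044.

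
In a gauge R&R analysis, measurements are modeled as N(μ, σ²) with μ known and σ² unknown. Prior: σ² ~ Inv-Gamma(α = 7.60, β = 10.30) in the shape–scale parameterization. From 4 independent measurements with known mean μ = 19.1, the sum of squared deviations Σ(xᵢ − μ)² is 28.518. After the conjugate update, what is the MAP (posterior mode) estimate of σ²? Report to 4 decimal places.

2.3169

With known mean μ and an Inverse-Gamma(α, β) prior on σ², the Normal likelihood is conjugate: posterior is Inv-Gamma(α + n/2, β + Σ(xᵢ−μ)²/2).
Posterior: Inv-Gamma(7.60 + 4/2, 10.30 + 28.518/2) = Inv-Gamma(9.60, 24.5590).
Mode = β/(α+1) = 24.5590/10.60 = 2.3169.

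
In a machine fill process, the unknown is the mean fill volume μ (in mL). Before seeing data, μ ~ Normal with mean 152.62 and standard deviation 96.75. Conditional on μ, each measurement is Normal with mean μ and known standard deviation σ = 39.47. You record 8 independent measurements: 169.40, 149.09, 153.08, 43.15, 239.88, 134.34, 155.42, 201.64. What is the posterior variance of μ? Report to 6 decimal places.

190.766449

For Normal data with known variance σ², a Normal(μ₀, σ₀²) prior on μ is conjugate. Posterior precision = 1/σ₀² + n/σ²; posterior mean is the precision-weighted average of μ₀ and x̄.
σ₀² = 96.75² = 9360.5625, σ² = 39.47² = 1557.8809; σ² + n·σ₀² = 1557.8809 + 8·9360.5625 = 76442.3809.
Posterior precision = 1/σ₀² + n/σ² = 1/9360.5625 + 8/1557.8809 = (σ² + n·σ₀²)/(σ₀²σ²) = 76442.3809/(9360.5625·1557.8809); posterior variance σₙ² = σ₀²σ²/(σ² + n·σ₀²) = 9360.5625·1557.8809/76442.3809 = 190.766449.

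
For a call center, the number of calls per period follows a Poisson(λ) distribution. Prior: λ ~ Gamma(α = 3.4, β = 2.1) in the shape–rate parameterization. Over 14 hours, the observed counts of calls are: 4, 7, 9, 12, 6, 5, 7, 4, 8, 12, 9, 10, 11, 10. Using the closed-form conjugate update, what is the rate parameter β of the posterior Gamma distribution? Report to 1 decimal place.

With a Gamma(shape α, rate β) prior, the Poisson likelihood is conjugate: the posterior is Gamma(α + ΣXᵢ, β + n).
Sum of counts S = 114 over n = 14 hours.
Posterior: Gamma(α+S, β+n) = Gamma(3.4+114, 2.1+14) = Gamma(117.4, 16.1).
Posterior β = 16.1.

16.1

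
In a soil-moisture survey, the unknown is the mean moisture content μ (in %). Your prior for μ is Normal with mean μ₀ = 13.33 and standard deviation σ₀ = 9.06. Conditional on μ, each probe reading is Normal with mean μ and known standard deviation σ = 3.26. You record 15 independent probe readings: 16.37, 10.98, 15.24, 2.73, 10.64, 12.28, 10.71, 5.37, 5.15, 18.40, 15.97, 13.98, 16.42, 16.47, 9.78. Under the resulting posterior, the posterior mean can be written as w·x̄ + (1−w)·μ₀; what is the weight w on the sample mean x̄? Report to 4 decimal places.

0.9914

For Normal data with known variance σ², a Normal(μ₀, σ₀²) prior on μ is conjugate. Posterior precision = 1/σ₀² + n/σ²; posterior mean is the precision-weighted average of μ₀ and x̄.
σ₀² = 9.06² = 82.0836, σ² = 3.26² = 10.6276. Prior precision 1/σ₀² = 1/82.0836; data precision n/σ² = 15/10.6276.
w = (n/σ²)/(1/σ₀² + n/σ²) = n·σ₀²/(σ² + n·σ₀²) = 15·82.0836/(10.6276 + 15·82.0836) = 1231.254/1241.8816 = 0.9914.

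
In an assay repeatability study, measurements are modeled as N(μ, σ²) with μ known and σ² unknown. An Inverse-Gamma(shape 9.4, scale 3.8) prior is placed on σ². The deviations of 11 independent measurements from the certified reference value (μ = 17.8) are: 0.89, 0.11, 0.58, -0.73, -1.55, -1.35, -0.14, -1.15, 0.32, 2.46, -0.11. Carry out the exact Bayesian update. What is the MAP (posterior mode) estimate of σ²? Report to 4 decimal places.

With known mean μ and an Inverse-Gamma(α, β) prior on σ², the Normal likelihood is conjugate: posterior is Inv-Gamma(α + n/2, β + Σ(xᵢ−μ)²/2).
Σ(xᵢ−μ)² = (0.89)² + (0.11)² + (0.58)² + (-0.73)² + (-1.55)² + (-1.35)² + (-0.14)² + (-1.15)² + (0.32)² + (2.46)² + (-0.11)² = 13.4067.
Posterior: Inv-Gamma(9.4 + 11/2, 3.8 + 13.4067/2) = Inv-Gamma(14.90, 10.50335).
Mode = β/(α+1) = 10.50335/15.90 = 0.6606.

0.6606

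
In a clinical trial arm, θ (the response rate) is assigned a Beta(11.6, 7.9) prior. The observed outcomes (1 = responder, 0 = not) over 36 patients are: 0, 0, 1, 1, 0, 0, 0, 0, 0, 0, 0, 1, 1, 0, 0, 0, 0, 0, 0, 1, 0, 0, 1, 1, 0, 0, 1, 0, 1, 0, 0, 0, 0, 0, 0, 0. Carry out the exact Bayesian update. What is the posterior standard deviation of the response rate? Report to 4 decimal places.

0.0643

The Beta prior is conjugate to a Binomial/Bernoulli likelihood; the update adds successes to α and failures to β.
Posterior: Beta(α+k, β+n−k) = Beta(11.6+9, 7.9+27) = Beta(20.6, 34.9).
Var = αβ/((α+β)²(α+β+1)) = 20.6·34.9/(55.5²·56.5) = 0.00413103; SD = √0.00413103 = 0.0643.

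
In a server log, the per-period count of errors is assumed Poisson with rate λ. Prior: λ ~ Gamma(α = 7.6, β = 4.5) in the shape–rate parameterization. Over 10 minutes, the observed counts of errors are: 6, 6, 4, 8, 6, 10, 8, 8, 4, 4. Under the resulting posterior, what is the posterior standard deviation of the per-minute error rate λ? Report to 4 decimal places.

With a Gamma(shape α, rate β) prior, the Poisson likelihood is conjugate: the posterior is Gamma(α + ΣXᵢ, β + n).
Sum of counts S = 64 over n = 10 minutes.
Posterior: Gamma(α+S, β+n) = Gamma(7.6+64, 4.5+10) = Gamma(71.6, 14.5).
SD = √α/β = √71.6/14.5 = 0.5836.

0.5836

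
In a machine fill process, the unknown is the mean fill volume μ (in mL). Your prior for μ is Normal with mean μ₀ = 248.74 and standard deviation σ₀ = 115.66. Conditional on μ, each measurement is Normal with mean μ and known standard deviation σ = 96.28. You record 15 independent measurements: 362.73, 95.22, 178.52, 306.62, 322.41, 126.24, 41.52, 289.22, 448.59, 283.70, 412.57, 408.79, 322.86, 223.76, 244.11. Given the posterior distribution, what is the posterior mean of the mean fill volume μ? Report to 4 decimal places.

For Normal data with known variance σ², a Normal(μ₀, σ₀²) prior on μ is conjugate. Posterior precision = 1/σ₀² + n/σ²; posterior mean is the precision-weighted average of μ₀ and x̄.
Σxᵢ = 362.73 + 95.22 + 178.52 + 306.62 + 322.41 + 126.24 + 41.52 + 289.22 + 448.59 + 283.70 + 412.57 + 408.79 + 322.86 + 223.76 + 244.11 = 4066.86, so n·x̄ = 4066.86.
σ₀² = 115.66² = 13377.2356, σ² = 96.28² = 9269.8384; σ² + n·σ₀² = 9269.8384 + 15·13377.2356 = 209928.3724.
Posterior mean = (μ₀/σ₀² + n·x̄/σ²)/(1/σ₀² + n/σ²) = (σ²·μ₀ + σ₀²·n·x̄)/(σ² + n·σ₀²) = (9269.8384·248.74 + 13377.2356·4066.86)/209928.3724 = 56709123.975832/209928.3724 = 270.1356.

270.1356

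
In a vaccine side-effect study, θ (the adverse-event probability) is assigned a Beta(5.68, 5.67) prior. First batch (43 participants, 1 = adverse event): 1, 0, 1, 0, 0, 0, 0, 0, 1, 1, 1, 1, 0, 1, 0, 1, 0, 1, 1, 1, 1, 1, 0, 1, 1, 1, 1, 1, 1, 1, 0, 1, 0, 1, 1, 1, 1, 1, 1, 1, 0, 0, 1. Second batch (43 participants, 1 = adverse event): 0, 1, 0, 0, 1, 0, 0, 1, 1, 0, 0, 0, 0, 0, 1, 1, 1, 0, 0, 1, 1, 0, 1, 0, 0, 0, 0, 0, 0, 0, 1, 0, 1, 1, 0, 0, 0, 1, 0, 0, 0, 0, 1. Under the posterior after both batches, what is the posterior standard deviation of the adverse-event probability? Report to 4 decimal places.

The Beta prior is conjugate to a Binomial/Bernoulli likelihood; the update adds successes to α and failures to β.
After batch 1: Beta(5.68+29, 5.67+14) = Beta(34.68, 19.67).
After batch 2: Beta(34.68+15, 19.67+28) = Beta(49.68, 47.67).
Var = αβ/((α+β)²(α+β+1)) = 49.68·47.67/(97.35²·98.35) = 0.00254086; SD = √0.00254086 = 0.0504.

0.0504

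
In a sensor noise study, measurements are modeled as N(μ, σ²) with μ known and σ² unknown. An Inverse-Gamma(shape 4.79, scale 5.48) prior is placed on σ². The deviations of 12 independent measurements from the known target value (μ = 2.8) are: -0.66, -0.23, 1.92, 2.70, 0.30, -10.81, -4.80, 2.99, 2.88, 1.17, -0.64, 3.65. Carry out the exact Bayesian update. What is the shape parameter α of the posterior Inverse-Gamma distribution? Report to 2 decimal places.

With known mean μ and an Inverse-Gamma(α, β) prior on σ², the Normal likelihood is conjugate: posterior is Inv-Gamma(α + n/2, β + Σ(xᵢ−μ)²/2).
Σ(xᵢ−μ)² = (-0.66)² + (-0.23)² + (1.92)² + (2.70)² + (0.30)² + (-10.81)² + (-4.80)² + (2.99)² + (2.88)² + (1.17)² + (-0.64)² + (3.65)² = 183.7865.
Posterior: Inv-Gamma(4.79 + 12/2, 5.48 + 183.7865/2) = Inv-Gamma(10.79, 97.37325).
Posterior α = 10.79.

10.79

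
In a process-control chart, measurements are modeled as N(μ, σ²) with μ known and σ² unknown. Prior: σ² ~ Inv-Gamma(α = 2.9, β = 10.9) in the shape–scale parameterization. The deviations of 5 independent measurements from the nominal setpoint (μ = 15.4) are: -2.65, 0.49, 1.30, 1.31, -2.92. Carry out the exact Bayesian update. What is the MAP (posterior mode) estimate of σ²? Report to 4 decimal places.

3.2027

With known mean μ and an Inverse-Gamma(α, β) prior on σ², the Normal likelihood is conjugate: posterior is Inv-Gamma(α + n/2, β + Σ(xᵢ−μ)²/2).
Σ(xᵢ−μ)² = (-2.65)² + (0.49)² + (1.30)² + (1.31)² + (-2.92)² = 19.1951.
Posterior: Inv-Gamma(2.9 + 5/2, 10.9 + 19.1951/2) = Inv-Gamma(5.40, 20.49755).
Mode = β/(α+1) = 20.49755/6.40 = 3.2027.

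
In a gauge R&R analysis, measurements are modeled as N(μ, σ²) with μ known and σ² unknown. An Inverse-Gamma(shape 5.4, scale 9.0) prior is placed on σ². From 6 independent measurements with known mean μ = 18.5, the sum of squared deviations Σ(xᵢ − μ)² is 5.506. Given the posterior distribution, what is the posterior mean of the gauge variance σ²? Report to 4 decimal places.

1.5882

With known mean μ and an Inverse-Gamma(α, β) prior on σ², the Normal likelihood is conjugate: posterior is Inv-Gamma(α + n/2, β + Σ(xᵢ−μ)²/2).
Posterior: Inv-Gamma(5.4 + 6/2, 9.0 + 5.506/2) = Inv-Gamma(8.40, 11.7530).
E[σ²|data] = β/(α−1) = 11.7530/7.40 = 1.5882.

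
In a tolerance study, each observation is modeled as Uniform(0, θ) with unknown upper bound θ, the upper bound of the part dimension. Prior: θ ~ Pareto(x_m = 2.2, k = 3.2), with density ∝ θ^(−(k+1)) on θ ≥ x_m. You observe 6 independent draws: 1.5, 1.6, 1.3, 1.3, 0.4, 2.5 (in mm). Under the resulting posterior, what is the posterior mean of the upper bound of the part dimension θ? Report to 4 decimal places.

2.8049

A Pareto(scale x_m, shape k) prior on the upper bound θ of Uniform(0, θ) is conjugate: posterior is Pareto(max(x_m, max xᵢ), k + n).
Sample maximum = 2.5; prior scale x_m = 2.2 → posterior scale = max = 2.5.
Posterior shape = 3.2 + 6 = 9.2.
E[θ|data] = k·x_m/(k−1) = 9.2·2.5/8.2 = 2.8049.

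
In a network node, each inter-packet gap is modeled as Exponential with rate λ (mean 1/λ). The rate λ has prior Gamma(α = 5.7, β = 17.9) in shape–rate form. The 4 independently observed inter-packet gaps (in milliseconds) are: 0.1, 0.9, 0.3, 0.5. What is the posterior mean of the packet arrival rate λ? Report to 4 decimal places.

0.4924

With a Gamma(shape α, rate β) prior on the exponential rate λ, the posterior after n observations with total T = Σxᵢ is Gamma(α+n, β+T).
Sum of observations T = 1.8 milliseconds; n = 4.
Posterior: Gamma(5.7+4, 17.9+1.8) = Gamma(9.7, 19.7).
Posterior mean of λ = α/β = 9.7/19.7 = 0.4924.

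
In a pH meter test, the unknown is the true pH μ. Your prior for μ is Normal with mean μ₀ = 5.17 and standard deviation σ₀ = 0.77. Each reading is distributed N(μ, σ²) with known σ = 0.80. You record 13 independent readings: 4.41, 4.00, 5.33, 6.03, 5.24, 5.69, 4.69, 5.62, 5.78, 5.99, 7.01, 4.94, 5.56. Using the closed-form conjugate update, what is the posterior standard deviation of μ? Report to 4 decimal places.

For Normal data with known variance σ², a Normal(μ₀, σ₀²) prior on μ is conjugate. Posterior precision = 1/σ₀² + n/σ²; posterior mean is the precision-weighted average of μ₀ and x̄.
σ₀² = 0.77² = 0.5929, σ² = 0.80² = 0.64; σ² + n·σ₀² = 0.64 + 13·0.5929 = 8.3477.
Posterior precision = 1/σ₀² + n/σ² = 1/0.5929 + 13/0.64 = (σ² + n·σ₀²)/(σ₀²σ²) = 8.3477/(0.5929·0.64); posterior variance σₙ² = σ₀²σ²/(σ² + n·σ₀²) = 0.5929·0.64/8.3477 = 0.045456.
Posterior SD = √σₙ² = √(0.5929·0.64/8.3477) = 0.2132.

0.2132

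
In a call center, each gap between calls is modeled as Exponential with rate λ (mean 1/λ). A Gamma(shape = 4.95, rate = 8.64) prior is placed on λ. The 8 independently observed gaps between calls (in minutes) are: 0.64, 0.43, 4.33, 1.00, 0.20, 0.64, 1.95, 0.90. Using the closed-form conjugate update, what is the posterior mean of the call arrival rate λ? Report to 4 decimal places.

0.6914

With a Gamma(shape α, rate β) prior on the exponential rate λ, the posterior after n observations with total T = Σxᵢ is Gamma(α+n, β+T).
Sum of observations T = 10.09 minutes; n = 8.
Posterior: Gamma(4.95+8, 8.64+10.09) = Gamma(12.95, 18.73).
Posterior mean of λ = α/β = 12.95/18.73 = 0.6914.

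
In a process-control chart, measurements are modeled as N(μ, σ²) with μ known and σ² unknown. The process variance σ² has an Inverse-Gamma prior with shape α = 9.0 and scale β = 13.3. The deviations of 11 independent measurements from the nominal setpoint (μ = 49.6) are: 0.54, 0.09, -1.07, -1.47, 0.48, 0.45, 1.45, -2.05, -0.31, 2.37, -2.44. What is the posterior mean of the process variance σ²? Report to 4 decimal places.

1.8004

With known mean μ and an Inverse-Gamma(α, β) prior on σ², the Normal likelihood is conjugate: posterior is Inv-Gamma(α + n/2, β + Σ(xᵢ−μ)²/2).
Σ(xᵢ−μ)² = (0.54)² + (0.09)² + (-1.07)² + (-1.47)² + (0.48)² + (0.45)² + (1.45)² + (-2.05)² + (-0.31)² + (2.37)² + (-2.44)² = 22.0100.
Posterior: Inv-Gamma(9.0 + 11/2, 13.3 + 22.0100/2) = Inv-Gamma(14.50, 24.30500).
E[σ²|data] = β/(α−1) = 24.30500/13.50 = 1.8004.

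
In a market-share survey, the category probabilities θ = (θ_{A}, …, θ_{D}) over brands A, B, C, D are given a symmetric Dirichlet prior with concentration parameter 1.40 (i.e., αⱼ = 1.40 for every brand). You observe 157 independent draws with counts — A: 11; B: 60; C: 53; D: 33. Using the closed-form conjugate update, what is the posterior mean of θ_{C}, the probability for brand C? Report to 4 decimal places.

The Dirichlet prior is conjugate to the Multinomial likelihood: each posterior αⱼ = prior αⱼ + observed count nⱼ.
Posterior concentration: (12.40, 61.40, 54.40, 34.40), total = 162.60.
E[θ_{C}|data] = α_{C}/Σα = 54.40/162.60 = 0.3346.

0.3346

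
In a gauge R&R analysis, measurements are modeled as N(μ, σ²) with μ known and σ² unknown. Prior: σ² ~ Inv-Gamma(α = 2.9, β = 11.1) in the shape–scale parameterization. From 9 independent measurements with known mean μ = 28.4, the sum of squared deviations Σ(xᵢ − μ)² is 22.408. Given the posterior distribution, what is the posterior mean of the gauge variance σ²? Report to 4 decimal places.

3.4850

With known mean μ and an Inverse-Gamma(α, β) prior on σ², the Normal likelihood is conjugate: posterior is Inv-Gamma(α + n/2, β + Σ(xᵢ−μ)²/2).
Posterior: Inv-Gamma(2.9 + 9/2, 11.1 + 22.408/2) = Inv-Gamma(7.40, 22.3040).
E[σ²|data] = β/(α−1) = 22.3040/6.40 = 3.4850.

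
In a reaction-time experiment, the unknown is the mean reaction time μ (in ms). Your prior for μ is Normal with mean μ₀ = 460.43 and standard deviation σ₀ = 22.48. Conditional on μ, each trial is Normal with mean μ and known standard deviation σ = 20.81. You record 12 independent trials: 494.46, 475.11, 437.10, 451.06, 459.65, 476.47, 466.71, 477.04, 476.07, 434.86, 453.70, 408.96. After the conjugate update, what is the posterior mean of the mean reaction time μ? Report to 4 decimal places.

459.3434

For Normal data with known variance σ², a Normal(μ₀, σ₀²) prior on μ is conjugate. Posterior precision = 1/σ₀² + n/σ²; posterior mean is the precision-weighted average of μ₀ and x̄.
Σxᵢ = 494.46 + 475.11 + 437.10 + 451.06 + 459.65 + 476.47 + 466.71 + 477.04 + 476.07 + 434.86 + 453.70 + 408.96 = 5511.19, so n·x̄ = 5511.19.
σ₀² = 22.48² = 505.3504, σ² = 20.81² = 433.0561; σ² + n·σ₀² = 433.0561 + 12·505.3504 = 6497.2609.
Posterior mean = (μ₀/σ₀² + n·x̄/σ²)/(1/σ₀² + n/σ²) = (σ²·μ₀ + σ₀²·n·x̄)/(σ² + n·σ₀²) = (433.0561·460.43 + 505.3504·5511.19)/6497.2609 = 2984474.091099/6497.2609 = 459.3434.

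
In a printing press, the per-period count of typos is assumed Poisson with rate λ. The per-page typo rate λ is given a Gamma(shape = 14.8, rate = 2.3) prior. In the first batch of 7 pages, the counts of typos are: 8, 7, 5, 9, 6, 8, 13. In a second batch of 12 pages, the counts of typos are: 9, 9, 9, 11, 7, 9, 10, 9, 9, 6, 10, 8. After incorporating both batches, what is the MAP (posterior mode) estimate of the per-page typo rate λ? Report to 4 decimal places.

With a Gamma(shape α, rate β) prior, the Poisson likelihood is conjugate: the posterior is Gamma(α + ΣXᵢ, β + n).
Batch 1: sum of counts S = 56 over n = 7 pages.
After batch 1: Gamma(α+S, β+n) = Gamma(14.8+56, 2.3+7) = Gamma(70.8, 9.3).
Batch 2: sum of counts S = 106 over n = 12 pages.
After batch 2: Gamma(α+S, β+n) = Gamma(70.8+106, 9.3+12) = Gamma(176.8, 21.3).
Mode of Gamma(α,β) for α≥1 is (α−1)/β = 175.8/21.3 = 8.2535.

8.2535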